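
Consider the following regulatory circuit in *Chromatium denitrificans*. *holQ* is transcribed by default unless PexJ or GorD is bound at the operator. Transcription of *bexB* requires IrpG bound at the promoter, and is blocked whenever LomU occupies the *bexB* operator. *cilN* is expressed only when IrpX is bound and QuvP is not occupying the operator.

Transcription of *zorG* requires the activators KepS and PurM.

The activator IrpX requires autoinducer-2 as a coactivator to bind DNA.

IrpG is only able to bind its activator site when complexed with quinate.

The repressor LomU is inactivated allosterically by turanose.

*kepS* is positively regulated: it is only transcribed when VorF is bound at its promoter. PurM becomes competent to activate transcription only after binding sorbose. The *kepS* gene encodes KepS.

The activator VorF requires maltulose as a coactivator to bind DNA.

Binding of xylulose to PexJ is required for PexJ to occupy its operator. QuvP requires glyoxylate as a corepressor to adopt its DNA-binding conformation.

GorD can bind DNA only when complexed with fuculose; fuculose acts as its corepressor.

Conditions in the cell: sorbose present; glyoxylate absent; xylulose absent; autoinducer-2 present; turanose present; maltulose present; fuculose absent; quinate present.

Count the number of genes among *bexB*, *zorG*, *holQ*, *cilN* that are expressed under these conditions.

4

Quinate is present, so IrpG is active.
Turanose is present, so LomU is inactive.
No repressor is bound and IrpG is active, so *bexB* is transcribed.
→ *bexB* is ON.
Maltulose is present, so VorF is active.
No repressor is bound and VorF is active, so *kepS* is transcribed.
So KepS is produced and active.
Sorbose is present, so PurM is active.
No repressor is bound and KepS and PurM are active, so *zorG* is transcribed.
→ *zorG* is ON.
Xylulose is absent, so PexJ is inactive.
Fuculose is absent, so GorD is inactive.
With no repressor bound, *holQ* is transcribed.
→ *holQ* is ON.
Autoinducer-2 is present, so IrpX is active.
Glyoxylate is absent, so QuvP is inactive.
No repressor is bound and IrpX is active, so *cilN* is transcribed.
→ *cilN* is ON.
4 of the 4 genes are transcribed.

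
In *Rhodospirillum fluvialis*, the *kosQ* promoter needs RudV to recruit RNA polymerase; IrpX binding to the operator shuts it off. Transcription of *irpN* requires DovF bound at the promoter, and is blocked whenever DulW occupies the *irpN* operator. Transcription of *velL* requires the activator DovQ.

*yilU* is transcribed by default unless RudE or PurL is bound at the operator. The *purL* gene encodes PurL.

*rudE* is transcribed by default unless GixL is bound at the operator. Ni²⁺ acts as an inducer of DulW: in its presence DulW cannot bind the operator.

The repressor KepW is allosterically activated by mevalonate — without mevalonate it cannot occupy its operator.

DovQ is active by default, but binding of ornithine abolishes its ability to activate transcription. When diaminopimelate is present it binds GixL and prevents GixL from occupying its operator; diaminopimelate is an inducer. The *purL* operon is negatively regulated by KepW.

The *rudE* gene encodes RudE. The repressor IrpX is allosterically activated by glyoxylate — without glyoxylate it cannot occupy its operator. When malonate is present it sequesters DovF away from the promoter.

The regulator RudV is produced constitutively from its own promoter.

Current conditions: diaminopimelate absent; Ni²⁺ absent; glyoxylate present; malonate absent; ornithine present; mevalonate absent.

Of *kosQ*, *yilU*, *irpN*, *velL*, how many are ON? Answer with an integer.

0

RudV is produced constitutively and is active.
Glyoxylate is present, so IrpX is active.
With repressor IrpX bound, *kosQ* is not transcribed.
→ *kosQ* is OFF.
Diaminopimelate is absent, so GixL is active.
With repressor GixL bound, *rudE* is not transcribed.
So RudE is not produced.
Mevalonate is absent, so KepW is inactive.
With no repressor bound, *purL* is transcribed.
So PurL is produced and active.
With repressor PurL bound, *yilU* is not transcribed.
→ *yilU* is OFF.
Malonate is absent, so DovF is active.
Ni²⁺ is absent, so DulW is active.
With repressor DulW bound, *irpN* is not transcribed.
→ *irpN* is OFF.
Ornithine is present, so DovQ is inactive.
Required activator DovQ is absent, so *velL* is not transcribed.
→ *velL* is OFF.
0 of the 4 genes are transcribed.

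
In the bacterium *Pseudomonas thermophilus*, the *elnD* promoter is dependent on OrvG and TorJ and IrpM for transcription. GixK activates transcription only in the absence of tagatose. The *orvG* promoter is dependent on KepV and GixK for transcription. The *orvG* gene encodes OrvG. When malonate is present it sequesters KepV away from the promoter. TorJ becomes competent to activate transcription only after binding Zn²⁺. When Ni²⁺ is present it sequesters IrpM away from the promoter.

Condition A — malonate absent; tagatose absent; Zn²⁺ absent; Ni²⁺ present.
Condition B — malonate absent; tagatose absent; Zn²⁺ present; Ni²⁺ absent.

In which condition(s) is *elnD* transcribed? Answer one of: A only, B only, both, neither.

Condition A:
Malonate is absent, so KepV is active.
Tagatose is absent, so GixK is active.
No repressor is bound and KepV and GixK are active, so *orvG* is transcribed.
So OrvG is produced and active.
Zn²⁺ is absent, so TorJ is inactive.
Ni²⁺ is present, so IrpM is inactive.
Required activator TorJ is absent, so *elnD* is not transcribed.
→ *elnD* is OFF in A.
Condition B:
Malonate is absent, so KepV is active.
Tagatose is absent, so GixK is active.
No repressor is bound and KepV and GixK are active, so *orvG* is transcribed.
So OrvG is produced and active.
Zn²⁺ is present, so TorJ is active.
Ni²⁺ is absent, so IrpM is active.
No repressor is bound and OrvG and TorJ and IrpM are active, so *elnD* is transcribed.
→ *elnD* is ON in B.

B only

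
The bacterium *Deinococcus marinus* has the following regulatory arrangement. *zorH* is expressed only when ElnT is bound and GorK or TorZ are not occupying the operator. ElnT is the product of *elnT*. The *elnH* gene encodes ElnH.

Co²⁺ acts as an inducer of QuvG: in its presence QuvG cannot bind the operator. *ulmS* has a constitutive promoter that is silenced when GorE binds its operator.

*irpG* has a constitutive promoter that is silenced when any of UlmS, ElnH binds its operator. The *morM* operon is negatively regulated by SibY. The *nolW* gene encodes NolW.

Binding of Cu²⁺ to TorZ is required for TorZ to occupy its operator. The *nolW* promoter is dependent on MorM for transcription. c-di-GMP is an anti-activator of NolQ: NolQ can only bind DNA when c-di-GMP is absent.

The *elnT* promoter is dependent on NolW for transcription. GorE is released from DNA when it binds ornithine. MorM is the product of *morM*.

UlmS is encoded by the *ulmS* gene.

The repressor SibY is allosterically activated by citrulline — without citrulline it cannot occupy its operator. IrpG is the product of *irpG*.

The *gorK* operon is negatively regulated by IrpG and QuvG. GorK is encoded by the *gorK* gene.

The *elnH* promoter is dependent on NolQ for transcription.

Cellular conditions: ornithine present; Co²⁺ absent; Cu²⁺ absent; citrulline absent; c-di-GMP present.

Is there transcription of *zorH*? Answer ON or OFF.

Ornithine is present, so GorE is inactive.
With no repressor bound, *ulmS* is transcribed.
So UlmS is produced and active.
c-di-GMP is present, so NolQ is inactive.
Required activator NolQ is absent, so *elnH* is not transcribed.
So ElnH is not produced.
With repressor UlmS bound, *irpG* is not transcribed.
So IrpG is not produced.
Co²⁺ is absent, so QuvG is active.
With repressor QuvG bound, *gorK* is not transcribed.
So GorK is not produced.
Citrulline is absent, so SibY is inactive.
With no repressor bound, *morM* is transcribed.
So MorM is produced and active.
No repressor is bound and MorM is active, so *nolW* is transcribed.
So NolW is produced and active.
No repressor is bound and NolW is active, so *elnT* is transcribed.
So ElnT is produced and active.
Cu²⁺ is absent, so TorZ is inactive.
No repressor is bound and ElnT is active, so *zorH* is transcribed.

ON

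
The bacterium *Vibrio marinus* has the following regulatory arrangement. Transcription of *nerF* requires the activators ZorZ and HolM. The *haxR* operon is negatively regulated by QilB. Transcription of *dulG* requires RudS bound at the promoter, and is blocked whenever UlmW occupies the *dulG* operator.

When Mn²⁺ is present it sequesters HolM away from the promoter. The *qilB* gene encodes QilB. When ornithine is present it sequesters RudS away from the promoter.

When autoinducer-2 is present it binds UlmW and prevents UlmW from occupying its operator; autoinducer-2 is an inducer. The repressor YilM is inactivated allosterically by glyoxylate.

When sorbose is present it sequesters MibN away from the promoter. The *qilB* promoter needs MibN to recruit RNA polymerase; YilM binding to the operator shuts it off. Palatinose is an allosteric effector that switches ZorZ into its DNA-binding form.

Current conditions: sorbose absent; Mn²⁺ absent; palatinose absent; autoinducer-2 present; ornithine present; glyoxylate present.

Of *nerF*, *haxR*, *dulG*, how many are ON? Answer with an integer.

Palatinose is absent, so ZorZ is inactive.
Mn²⁺ is absent, so HolM is active.
Required activator ZorZ is absent, so *nerF* is not transcribed.
→ *nerF* is OFF.
Sorbose is absent, so MibN is active.
Glyoxylate is present, so YilM is inactive.
No repressor is bound and MibN is active, so *qilB* is transcribed.
So QilB is produced and active.
With repressor QilB bound, *haxR* is not transcribed.
→ *haxR* is OFF.
Autoinducer-2 is present, so UlmW is inactive.
Ornithine is present, so RudS is inactive.
Required activator RudS is absent, so *dulG* is not transcribed.
→ *dulG* is OFF.
0 of the 3 genes are transcribed.

0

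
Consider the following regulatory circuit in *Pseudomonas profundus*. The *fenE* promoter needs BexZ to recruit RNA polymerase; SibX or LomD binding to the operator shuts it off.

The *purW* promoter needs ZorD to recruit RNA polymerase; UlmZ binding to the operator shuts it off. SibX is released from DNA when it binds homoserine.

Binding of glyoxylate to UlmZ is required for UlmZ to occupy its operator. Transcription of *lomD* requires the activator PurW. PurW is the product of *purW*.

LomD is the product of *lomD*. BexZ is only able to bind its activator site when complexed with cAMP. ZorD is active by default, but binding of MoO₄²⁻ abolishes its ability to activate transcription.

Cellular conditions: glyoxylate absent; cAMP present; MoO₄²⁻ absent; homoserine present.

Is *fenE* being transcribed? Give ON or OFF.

OFF

cAMP is present, so BexZ is active.
Homoserine is present, so SibX is inactive.
MoO₄²⁻ is absent, so ZorD is active.
Glyoxylate is absent, so UlmZ is inactive.
No repressor is bound and ZorD is active, so *purW* is transcribed.
So PurW is produced and active.
No repressor is bound and PurW is active, so *lomD* is transcribed.
So LomD is produced and active.
With repressor LomD bound, *fenE* is not transcribed.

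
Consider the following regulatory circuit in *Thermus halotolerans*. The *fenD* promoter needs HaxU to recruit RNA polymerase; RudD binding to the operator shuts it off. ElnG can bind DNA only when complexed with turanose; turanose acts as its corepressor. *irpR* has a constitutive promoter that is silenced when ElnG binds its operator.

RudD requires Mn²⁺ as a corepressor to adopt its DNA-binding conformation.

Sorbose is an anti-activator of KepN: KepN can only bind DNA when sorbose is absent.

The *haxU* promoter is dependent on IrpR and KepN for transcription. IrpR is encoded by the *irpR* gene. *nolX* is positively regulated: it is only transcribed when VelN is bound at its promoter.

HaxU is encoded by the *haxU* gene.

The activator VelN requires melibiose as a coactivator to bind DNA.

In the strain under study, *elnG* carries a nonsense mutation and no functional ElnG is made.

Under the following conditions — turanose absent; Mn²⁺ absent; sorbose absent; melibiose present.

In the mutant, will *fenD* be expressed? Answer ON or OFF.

ON

ElnG is non-functional in this strain, so it has no effect.
With no repressor bound, *irpR* is transcribed.
So IrpR is produced and active.
Sorbose is absent, so KepN is active.
No repressor is bound and IrpR and KepN are active, so *haxU* is transcribed.
So HaxU is produced and active.
Mn²⁺ is absent, so RudD is inactive.
No repressor is bound and HaxU is active, so *fenD* is transcribed.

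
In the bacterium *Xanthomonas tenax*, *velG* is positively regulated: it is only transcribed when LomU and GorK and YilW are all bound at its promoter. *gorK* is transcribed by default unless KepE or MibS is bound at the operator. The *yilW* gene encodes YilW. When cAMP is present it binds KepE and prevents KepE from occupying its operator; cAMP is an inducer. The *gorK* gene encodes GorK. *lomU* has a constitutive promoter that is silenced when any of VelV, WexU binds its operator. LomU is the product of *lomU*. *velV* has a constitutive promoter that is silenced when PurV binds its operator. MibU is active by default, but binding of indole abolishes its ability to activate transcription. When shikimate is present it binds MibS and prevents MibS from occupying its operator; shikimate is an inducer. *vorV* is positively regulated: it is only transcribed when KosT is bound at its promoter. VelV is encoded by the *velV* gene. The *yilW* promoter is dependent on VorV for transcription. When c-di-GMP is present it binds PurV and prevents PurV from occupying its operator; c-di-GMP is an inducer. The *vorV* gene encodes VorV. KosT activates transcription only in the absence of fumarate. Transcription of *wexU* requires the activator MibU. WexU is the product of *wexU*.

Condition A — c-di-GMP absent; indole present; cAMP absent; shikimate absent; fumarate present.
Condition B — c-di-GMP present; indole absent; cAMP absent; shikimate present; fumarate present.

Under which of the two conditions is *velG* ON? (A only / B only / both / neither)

neither

Condition A:
c-di-GMP is absent, so PurV is active.
With repressor PurV bound, *velV* is not transcribed.
So VelV is not produced.
Indole is present, so MibU is inactive.
Required activator MibU is absent, so *wexU* is not transcribed.
So WexU is not produced.
With no repressor bound, *lomU* is transcribed.
So LomU is produced and active.
cAMP is absent, so KepE is active.
Shikimate is absent, so MibS is active.
With repressor KepE bound, *gorK* is not transcribed.
So GorK is not produced.
Fumarate is present, so KosT is inactive.
Required activator KosT is absent, so *vorV* is not transcribed.
So VorV is not produced.
Required activator VorV is absent, so *yilW* is not transcribed.
So YilW is not produced.
Required activator GorK is absent, so *velG* is not transcribed.
→ *velG* is OFF in A.
Condition B:
c-di-GMP is present, so PurV is inactive.
With no repressor bound, *velV* is transcribed.
So VelV is produced and active.
Indole is absent, so MibU is active.
No repressor is bound and MibU is active, so *wexU* is transcribed.
So WexU is produced and active.
With repressor VelV bound, *lomU* is not transcribed.
So LomU is not produced.
cAMP is absent, so KepE is active.
Shikimate is present, so MibS is inactive.
With repressor KepE bound, *gorK* is not transcribed.
So GorK is not produced.
Fumarate is present, so KosT is inactive.
Required activator KosT is absent, so *vorV* is not transcribed.
So VorV is not produced.
Required activator VorV is absent, so *yilW* is not transcribed.
So YilW is not produced.
Required activator LomU is absent, so *velG* is not transcribed.
→ *velG* is OFF in B.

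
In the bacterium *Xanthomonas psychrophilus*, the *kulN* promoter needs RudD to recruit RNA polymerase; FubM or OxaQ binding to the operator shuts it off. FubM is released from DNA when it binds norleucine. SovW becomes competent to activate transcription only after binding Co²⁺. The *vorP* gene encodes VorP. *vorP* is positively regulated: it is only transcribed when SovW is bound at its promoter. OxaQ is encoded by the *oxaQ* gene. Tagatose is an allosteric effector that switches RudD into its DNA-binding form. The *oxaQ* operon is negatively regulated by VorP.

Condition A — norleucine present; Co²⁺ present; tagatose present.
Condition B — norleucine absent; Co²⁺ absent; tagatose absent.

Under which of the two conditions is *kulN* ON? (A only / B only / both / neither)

A only

Condition A:
Norleucine is present, so FubM is inactive.
Co²⁺ is present, so SovW is active.
No repressor is bound and SovW is active, so *vorP* is transcribed.
So VorP is produced and active.
With repressor VorP bound, *oxaQ* is not transcribed.
So OxaQ is not produced.
Tagatose is present, so RudD is active.
No repressor is bound and RudD is active, so *kulN* is transcribed.
→ *kulN* is ON in A.
Condition B:
Norleucine is absent, so FubM is active.
Co²⁺ is absent, so SovW is inactive.
Required activator SovW is absent, so *vorP* is not transcribed.
So VorP is not produced.
With no repressor bound, *oxaQ* is transcribed.
So OxaQ is produced and active.
Tagatose is absent, so RudD is inactive.
With repressor FubM bound, *kulN* is not transcribed.
→ *kulN* is OFF in B.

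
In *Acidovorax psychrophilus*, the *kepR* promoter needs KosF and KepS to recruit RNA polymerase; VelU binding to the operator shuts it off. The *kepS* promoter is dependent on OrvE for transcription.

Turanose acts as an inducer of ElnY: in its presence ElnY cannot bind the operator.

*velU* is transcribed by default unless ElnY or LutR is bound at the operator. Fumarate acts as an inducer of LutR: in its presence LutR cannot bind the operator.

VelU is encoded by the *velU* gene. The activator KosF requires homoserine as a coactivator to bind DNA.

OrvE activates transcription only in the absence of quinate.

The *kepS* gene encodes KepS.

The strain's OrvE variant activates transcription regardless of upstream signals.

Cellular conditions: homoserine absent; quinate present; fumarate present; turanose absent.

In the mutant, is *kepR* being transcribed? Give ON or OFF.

OFF

Homoserine is absent, so KosF is inactive.
Turanose is absent, so ElnY is active.
Fumarate is present, so LutR is inactive.
With repressor ElnY bound, *velU* is not transcribed.
So VelU is not produced.
OrvE is constitutively active in this strain.
No repressor is bound and OrvE is active, so *kepS* is transcribed.
So KepS is produced and active.
Required activator KosF is absent, so *kepR* is not transcribed.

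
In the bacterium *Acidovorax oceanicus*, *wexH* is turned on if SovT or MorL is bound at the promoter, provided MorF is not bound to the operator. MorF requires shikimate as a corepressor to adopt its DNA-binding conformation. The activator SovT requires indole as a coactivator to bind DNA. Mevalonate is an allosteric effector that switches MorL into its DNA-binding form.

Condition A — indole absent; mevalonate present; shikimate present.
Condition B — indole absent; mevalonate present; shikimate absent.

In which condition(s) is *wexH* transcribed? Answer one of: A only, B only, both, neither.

B only

Condition A:
Indole is absent, so SovT is inactive.
Mevalonate is present, so MorL is active.
Shikimate is present, so MorF is active.
With repressor MorF bound, *wexH* is not transcribed.
→ *wexH* is OFF in A.
Condition B:
Indole is absent, so SovT is inactive.
Mevalonate is present, so MorL is active.
Shikimate is absent, so MorF is inactive.
Activator MorL is present, so *wexH* is transcribed.
→ *wexH* is ON in B.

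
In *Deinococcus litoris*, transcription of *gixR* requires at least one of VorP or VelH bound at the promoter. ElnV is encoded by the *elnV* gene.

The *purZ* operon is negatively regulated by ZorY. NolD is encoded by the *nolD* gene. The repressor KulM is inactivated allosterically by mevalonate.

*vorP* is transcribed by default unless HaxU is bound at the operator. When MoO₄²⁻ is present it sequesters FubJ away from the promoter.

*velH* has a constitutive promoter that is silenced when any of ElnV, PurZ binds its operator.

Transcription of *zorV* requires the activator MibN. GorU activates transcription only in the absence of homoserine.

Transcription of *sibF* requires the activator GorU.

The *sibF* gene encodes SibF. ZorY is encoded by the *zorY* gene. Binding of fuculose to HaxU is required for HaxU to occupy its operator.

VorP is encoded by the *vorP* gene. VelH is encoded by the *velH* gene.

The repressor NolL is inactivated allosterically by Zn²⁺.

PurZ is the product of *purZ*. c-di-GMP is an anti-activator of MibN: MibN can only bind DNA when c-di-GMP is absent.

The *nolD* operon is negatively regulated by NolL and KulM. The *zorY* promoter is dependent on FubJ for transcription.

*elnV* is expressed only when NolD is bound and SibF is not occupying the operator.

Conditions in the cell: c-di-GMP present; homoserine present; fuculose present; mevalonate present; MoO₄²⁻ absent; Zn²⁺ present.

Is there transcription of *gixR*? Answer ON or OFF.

Fuculose is present, so HaxU is active.
With repressor HaxU bound, *vorP* is not transcribed.
So VorP is not produced.
Homoserine is present, so GorU is inactive.
Required activator GorU is absent, so *sibF* is not transcribed.
So SibF is not produced.
Zn²⁺ is present, so NolL is inactive.
Mevalonate is present, so KulM is inactive.
With no repressor bound, *nolD* is transcribed.
So NolD is produced and active.
No repressor is bound and NolD is active, so *elnV* is transcribed.
So ElnV is produced and active.
MoO₄²⁻ is absent, so FubJ is active.
No repressor is bound and FubJ is active, so *zorY* is transcribed.
So ZorY is produced and active.
With repressor ZorY bound, *purZ* is not transcribed.
So PurZ is not produced.
With repressor ElnV bound, *velH* is not transcribed.
So VelH is not produced.
No activator is available at the *gixR* promoter, so *gixR* is not transcribed.

OFF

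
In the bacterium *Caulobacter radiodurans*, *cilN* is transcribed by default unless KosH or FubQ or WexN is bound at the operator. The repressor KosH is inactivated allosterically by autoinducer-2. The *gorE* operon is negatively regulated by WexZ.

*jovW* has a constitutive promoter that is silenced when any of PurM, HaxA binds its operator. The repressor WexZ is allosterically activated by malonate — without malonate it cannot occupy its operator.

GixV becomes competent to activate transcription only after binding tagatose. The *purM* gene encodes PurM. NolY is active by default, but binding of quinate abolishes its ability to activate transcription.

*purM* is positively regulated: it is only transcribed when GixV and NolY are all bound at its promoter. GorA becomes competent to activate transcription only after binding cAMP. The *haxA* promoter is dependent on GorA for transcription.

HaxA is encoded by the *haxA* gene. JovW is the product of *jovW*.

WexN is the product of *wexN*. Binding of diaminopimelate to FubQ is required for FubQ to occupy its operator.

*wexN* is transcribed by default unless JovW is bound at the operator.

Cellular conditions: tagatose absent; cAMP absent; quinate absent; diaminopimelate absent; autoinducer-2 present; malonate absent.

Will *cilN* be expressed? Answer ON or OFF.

Autoinducer-2 is present, so KosH is inactive.
Diaminopimelate is absent, so FubQ is inactive.
Tagatose is absent, so GixV is inactive.
Quinate is absent, so NolY is active.
Required activator GixV is absent, so *purM* is not transcribed.
So PurM is not produced.
cAMP is absent, so GorA is inactive.
Required activator GorA is absent, so *haxA* is not transcribed.
So HaxA is not produced.
With no repressor bound, *jovW* is transcribed.
So JovW is produced and active.
With repressor JovW bound, *wexN* is not transcribed.
So WexN is not produced.
With no repressor bound, *cilN* is transcribed.

ON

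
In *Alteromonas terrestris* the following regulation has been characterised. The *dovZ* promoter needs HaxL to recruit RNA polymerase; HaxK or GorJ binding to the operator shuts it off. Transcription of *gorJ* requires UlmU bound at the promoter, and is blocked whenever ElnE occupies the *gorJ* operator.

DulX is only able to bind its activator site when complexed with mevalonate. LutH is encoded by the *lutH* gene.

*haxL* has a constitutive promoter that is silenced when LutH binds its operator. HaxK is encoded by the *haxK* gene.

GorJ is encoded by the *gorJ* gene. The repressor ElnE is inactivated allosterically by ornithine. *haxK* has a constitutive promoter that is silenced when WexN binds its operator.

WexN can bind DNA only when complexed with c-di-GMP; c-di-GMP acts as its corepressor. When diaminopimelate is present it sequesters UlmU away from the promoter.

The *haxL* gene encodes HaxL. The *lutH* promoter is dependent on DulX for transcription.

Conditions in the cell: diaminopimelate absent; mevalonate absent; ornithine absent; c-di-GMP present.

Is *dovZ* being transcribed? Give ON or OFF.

ON

c-di-GMP is present, so WexN is active.
With repressor WexN bound, *haxK* is not transcribed.
So HaxK is not produced.
Diaminopimelate is absent, so UlmU is active.
Ornithine is absent, so ElnE is active.
With repressor ElnE bound, *gorJ* is not transcribed.
So GorJ is not produced.
Mevalonate is absent, so DulX is inactive.
Required activator DulX is absent, so *lutH* is not transcribed.
So LutH is not produced.
With no repressor bound, *haxL* is transcribed.
So HaxL is produced and active.
No repressor is bound and HaxL is active, so *dovZ* is transcribed.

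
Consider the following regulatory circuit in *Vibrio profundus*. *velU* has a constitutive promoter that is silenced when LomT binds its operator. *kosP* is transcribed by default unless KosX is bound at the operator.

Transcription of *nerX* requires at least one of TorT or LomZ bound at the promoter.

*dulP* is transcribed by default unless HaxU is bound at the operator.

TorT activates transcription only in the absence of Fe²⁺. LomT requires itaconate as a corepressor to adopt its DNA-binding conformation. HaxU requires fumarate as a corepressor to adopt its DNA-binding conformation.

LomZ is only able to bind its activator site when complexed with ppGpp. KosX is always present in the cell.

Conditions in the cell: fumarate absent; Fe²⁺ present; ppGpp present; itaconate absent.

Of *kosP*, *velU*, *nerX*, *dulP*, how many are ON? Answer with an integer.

3

KosX is produced constitutively and is active.
With repressor KosX bound, *kosP* is not transcribed.
→ *kosP* is OFF.
Itaconate is absent, so LomT is inactive.
With no repressor bound, *velU* is transcribed.
→ *velU* is ON.
Fe²⁺ is present, so TorT is inactive.
ppGpp is present, so LomZ is active.
Activator LomZ is present, so *nerX* is transcribed.
→ *nerX* is ON.
Fumarate is absent, so HaxU is inactive.
With no repressor bound, *dulP* is transcribed.
→ *dulP* is ON.
3 of the 4 genes are transcribed.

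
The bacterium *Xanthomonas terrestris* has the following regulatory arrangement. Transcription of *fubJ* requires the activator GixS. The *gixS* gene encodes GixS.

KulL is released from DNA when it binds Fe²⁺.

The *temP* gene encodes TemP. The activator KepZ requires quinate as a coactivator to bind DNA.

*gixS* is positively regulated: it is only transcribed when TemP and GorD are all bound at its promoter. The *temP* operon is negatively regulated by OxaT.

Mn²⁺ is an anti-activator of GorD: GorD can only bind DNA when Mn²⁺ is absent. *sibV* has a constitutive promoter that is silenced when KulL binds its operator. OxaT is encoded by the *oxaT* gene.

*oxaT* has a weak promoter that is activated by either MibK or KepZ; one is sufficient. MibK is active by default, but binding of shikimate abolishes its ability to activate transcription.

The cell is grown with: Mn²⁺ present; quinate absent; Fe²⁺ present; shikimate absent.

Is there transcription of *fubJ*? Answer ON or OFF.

OFF

Shikimate is absent, so MibK is active.
Quinate is absent, so KepZ is inactive.
Activator MibK is present, so *oxaT* is transcribed.
So OxaT is produced and active.
With repressor OxaT bound, *temP* is not transcribed.
So TemP is not produced.
Mn²⁺ is present, so GorD is inactive.
Required activator TemP is absent, so *gixS* is not transcribed.
So GixS is not produced.
Required activator GixS is absent, so *fubJ* is not transcribed.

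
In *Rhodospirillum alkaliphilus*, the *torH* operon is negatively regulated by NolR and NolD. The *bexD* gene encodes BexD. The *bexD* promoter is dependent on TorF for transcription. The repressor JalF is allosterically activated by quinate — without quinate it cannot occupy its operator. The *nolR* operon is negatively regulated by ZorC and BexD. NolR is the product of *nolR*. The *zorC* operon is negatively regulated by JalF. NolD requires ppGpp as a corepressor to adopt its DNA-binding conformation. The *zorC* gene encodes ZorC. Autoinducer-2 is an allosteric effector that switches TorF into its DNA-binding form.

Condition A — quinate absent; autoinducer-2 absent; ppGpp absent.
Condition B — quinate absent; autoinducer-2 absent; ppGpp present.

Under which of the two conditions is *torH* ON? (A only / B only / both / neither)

A only

Condition A:
Quinate is absent, so JalF is inactive.
With no repressor bound, *zorC* is transcribed.
So ZorC is produced and active.
Autoinducer-2 is absent, so TorF is inactive.
Required activator TorF is absent, so *bexD* is not transcribed.
So BexD is not produced.
With repressor ZorC bound, *nolR* is not transcribed.
So NolR is not produced.
ppGpp is absent, so NolD is inactive.
With no repressor bound, *torH* is transcribed.
→ *torH* is ON in A.
Condition B:
Quinate is absent, so JalF is inactive.
With no repressor bound, *zorC* is transcribed.
So ZorC is produced and active.
Autoinducer-2 is absent, so TorF is inactive.
Required activator TorF is absent, so *bexD* is not transcribed.
So BexD is not produced.
With repressor ZorC bound, *nolR* is not transcribed.
So NolR is not produced.
ppGpp is present, so NolD is active.
With repressor NolD bound, *torH* is not transcribed.
→ *torH* is OFF in B.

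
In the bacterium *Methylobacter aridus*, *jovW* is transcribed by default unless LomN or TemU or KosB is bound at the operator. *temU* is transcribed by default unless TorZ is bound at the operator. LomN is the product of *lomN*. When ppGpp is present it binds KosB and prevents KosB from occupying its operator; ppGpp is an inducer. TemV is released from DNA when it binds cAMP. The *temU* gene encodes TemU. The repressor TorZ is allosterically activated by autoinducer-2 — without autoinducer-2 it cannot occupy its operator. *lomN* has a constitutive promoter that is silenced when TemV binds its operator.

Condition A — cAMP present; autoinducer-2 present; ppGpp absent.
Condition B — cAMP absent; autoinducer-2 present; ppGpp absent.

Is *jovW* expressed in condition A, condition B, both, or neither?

neither

Condition A:
cAMP is present, so TemV is inactive.
With no repressor bound, *lomN* is transcribed.
So LomN is produced and active.
Autoinducer-2 is present, so TorZ is active.
With repressor TorZ bound, *temU* is not transcribed.
So TemU is not produced.
ppGpp is absent, so KosB is active.
With repressor LomN bound, *jovW* is not transcribed.
→ *jovW* is OFF in A.
Condition B:
cAMP is absent, so TemV is active.
With repressor TemV bound, *lomN* is not transcribed.
So LomN is not produced.
Autoinducer-2 is present, so TorZ is active.
With repressor TorZ bound, *temU* is not transcribed.
So TemU is not produced.
ppGpp is absent, so KosB is active.
With repressor KosB bound, *jovW* is not transcribed.
→ *jovW* is OFF in B.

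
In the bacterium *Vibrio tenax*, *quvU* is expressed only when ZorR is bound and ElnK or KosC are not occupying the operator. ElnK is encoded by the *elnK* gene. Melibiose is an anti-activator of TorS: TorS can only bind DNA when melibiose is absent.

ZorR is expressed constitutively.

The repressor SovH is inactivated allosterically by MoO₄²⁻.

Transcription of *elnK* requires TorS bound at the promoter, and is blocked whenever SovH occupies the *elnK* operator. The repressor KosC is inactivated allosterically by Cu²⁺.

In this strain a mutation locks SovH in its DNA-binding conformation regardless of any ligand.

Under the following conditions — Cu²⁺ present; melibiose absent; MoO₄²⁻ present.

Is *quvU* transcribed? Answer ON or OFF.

ZorR is produced constitutively and is active.
Melibiose is absent, so TorS is active.
SovH is constitutively active in this strain.
With repressor SovH bound, *elnK* is not transcribed.
So ElnK is not produced.
Cu²⁺ is present, so KosC is inactive.
No repressor is bound and ZorR is active, so *quvU* is transcribed.

ON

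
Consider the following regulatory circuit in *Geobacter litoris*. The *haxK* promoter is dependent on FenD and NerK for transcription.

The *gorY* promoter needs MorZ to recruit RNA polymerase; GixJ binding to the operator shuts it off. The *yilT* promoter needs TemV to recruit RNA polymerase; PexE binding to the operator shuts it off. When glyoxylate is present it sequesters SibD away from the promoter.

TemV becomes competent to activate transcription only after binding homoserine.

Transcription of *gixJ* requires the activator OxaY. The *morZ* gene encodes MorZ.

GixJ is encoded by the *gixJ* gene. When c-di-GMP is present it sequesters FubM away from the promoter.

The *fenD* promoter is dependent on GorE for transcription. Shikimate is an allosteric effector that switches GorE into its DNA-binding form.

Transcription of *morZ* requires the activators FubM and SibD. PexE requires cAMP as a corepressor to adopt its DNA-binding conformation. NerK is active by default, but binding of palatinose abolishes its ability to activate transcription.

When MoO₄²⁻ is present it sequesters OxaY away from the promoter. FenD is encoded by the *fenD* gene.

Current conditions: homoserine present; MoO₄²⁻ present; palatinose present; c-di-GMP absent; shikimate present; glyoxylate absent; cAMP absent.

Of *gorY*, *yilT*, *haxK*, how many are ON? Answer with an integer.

2

MoO₄²⁻ is present, so OxaY is inactive.
Required activator OxaY is absent, so *gixJ* is not transcribed.
So GixJ is not produced.
c-di-GMP is absent, so FubM is active.
Glyoxylate is absent, so SibD is active.
No repressor is bound and FubM and SibD are active, so *morZ* is transcribed.
So MorZ is produced and active.
No repressor is bound and MorZ is active, so *gorY* is transcribed.
→ *gorY* is ON.
Homoserine is present, so TemV is active.
cAMP is absent, so PexE is inactive.
No repressor is bound and TemV is active, so *yilT* is transcribed.
→ *yilT* is ON.
Shikimate is present, so GorE is active.
No repressor is bound and GorE is active, so *fenD* is transcribed.
So FenD is produced and active.
Palatinose is present, so NerK is inactive.
Required activator NerK is absent, so *haxK* is not transcribed.
→ *haxK* is OFF.
2 of the 3 genes are transcribed.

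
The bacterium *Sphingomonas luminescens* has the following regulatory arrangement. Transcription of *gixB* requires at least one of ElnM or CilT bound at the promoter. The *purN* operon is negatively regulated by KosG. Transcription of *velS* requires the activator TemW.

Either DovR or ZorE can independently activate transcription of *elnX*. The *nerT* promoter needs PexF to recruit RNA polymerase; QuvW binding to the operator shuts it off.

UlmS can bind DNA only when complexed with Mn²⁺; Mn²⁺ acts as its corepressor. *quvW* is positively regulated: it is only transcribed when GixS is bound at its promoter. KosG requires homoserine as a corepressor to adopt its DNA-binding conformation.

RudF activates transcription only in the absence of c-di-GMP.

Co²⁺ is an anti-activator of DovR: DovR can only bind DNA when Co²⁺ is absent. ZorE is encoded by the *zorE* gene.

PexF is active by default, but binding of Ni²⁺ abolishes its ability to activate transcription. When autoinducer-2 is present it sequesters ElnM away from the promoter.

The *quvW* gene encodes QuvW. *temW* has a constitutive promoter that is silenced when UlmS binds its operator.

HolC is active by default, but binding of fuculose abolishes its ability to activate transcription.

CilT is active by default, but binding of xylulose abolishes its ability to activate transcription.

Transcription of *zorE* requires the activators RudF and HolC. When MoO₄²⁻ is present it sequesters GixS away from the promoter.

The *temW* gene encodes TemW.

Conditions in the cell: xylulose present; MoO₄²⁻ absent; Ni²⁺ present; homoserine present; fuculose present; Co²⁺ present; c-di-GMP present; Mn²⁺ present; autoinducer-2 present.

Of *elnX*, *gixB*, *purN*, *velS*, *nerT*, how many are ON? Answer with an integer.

Co²⁺ is present, so DovR is inactive.
c-di-GMP is present, so RudF is inactive.
Fuculose is present, so HolC is inactive.
Required activator RudF is absent, so *zorE* is not transcribed.
So ZorE is not produced.
No activator is available at the *elnX* promoter, so *elnX* is not transcribed.
→ *elnX* is OFF.
Autoinducer-2 is present, so ElnM is inactive.
Xylulose is present, so CilT is inactive.
No activator is available at the *gixB* promoter, so *gixB* is not transcribed.
→ *gixB* is OFF.
Homoserine is present, so KosG is active.
With repressor KosG bound, *purN* is not transcribed.
→ *purN* is OFF.
Mn²⁺ is present, so UlmS is active.
With repressor UlmS bound, *temW* is not transcribed.
So TemW is not produced.
Required activator TemW is absent, so *velS* is not transcribed.
→ *velS* is OFF.
MoO₄²⁻ is absent, so GixS is active.
No repressor is bound and GixS is active, so *quvW* is transcribed.
So QuvW is produced and active.
Ni²⁺ is present, so PexF is inactive.
With repressor QuvW bound, *nerT* is not transcribed.
→ *nerT* is OFF.
0 of the 5 genes are transcribed.

0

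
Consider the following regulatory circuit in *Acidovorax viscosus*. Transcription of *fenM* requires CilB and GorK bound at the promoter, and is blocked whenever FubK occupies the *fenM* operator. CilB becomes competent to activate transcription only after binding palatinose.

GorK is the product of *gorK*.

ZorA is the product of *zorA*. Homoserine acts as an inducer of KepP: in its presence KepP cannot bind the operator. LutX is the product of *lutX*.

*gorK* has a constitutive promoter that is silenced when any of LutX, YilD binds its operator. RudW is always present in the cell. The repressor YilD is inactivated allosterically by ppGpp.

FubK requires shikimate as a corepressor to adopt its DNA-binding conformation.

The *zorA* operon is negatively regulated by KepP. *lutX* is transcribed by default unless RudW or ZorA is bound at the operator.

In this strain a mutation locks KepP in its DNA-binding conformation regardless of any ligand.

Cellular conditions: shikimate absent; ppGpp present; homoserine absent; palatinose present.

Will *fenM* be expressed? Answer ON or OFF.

Palatinose is present, so CilB is active.
Shikimate is absent, so FubK is inactive.
RudW is produced constitutively and is active.
KepP is constitutively active in this strain.
With repressor KepP bound, *zorA* is not transcribed.
So ZorA is not produced.
With repressor RudW bound, *lutX* is not transcribed.
So LutX is not produced.
ppGpp is present, so YilD is inactive.
With no repressor bound, *gorK* is transcribed.
So GorK is produced and active.
No repressor is bound and CilB and GorK are active, so *fenM* is transcribed.

ON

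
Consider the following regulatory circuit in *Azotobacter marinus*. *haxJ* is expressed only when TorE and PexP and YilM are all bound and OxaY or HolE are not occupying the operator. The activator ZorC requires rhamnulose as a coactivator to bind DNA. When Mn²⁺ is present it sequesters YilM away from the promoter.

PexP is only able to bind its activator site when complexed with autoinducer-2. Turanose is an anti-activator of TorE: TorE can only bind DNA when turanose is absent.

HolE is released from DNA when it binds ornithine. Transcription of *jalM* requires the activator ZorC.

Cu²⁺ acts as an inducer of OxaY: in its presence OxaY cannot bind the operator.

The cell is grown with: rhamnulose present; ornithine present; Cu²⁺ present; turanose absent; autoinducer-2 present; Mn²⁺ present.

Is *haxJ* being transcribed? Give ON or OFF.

Cu²⁺ is present, so OxaY is inactive.
Turanose is absent, so TorE is active.
Autoinducer-2 is present, so PexP is active.
Ornithine is present, so HolE is inactive.
Mn²⁺ is present, so YilM is inactive.
Required activator YilM is absent, so *haxJ* is not transcribed.

OFF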